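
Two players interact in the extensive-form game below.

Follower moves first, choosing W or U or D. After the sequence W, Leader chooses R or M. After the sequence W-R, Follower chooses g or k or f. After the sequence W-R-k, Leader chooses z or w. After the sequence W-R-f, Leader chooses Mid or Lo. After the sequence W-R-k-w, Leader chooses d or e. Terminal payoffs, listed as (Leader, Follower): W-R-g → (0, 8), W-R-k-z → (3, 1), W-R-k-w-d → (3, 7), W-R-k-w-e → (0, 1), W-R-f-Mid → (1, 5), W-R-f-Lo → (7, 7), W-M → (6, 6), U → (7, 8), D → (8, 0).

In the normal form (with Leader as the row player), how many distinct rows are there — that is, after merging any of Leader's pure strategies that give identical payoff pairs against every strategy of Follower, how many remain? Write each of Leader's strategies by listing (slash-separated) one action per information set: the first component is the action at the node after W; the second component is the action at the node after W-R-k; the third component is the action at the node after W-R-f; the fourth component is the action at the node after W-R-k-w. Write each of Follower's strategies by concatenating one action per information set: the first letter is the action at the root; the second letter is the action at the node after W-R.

7

Leader has 16 pure strategies: R/z/Mid/d, R/z/Mid/e, R/z/Lo/d, R/z/Lo/e, R/w/Mid/d, R/w/Mid/e, R/w/Lo/d, R/w/Lo/e, M/z/Mid/d, M/z/Mid/e, M/z/Lo/d, M/z/Lo/e, M/w/Mid/d, M/w/Mid/e, M/w/Lo/d, M/w/Lo/e. Columns: Wg, Wk, Wf, Ug, Uk, Uf, Dg, Dk, Df.
{R/z/Mid/d, R/z/Mid/e} → row (0,8) (3,1) (1,5) (7,8) (7,8) (7,8) (8,0) (8,0) (8,0)
{R/z/Lo/d, R/z/Lo/e} → row (0,8) (3,1) (7,7) (7,8) (7,8) (7,8) (8,0) (8,0) (8,0)
{R/w/Mid/d} → row (0,8) (3,7) (1,5) (7,8) (7,8) (7,8) (8,0) (8,0) (8,0)
{R/w/Mid/e} → row (0,8) (0,1) (1,5) (7,8) (7,8) (7,8) (8,0) (8,0) (8,0)
{R/w/Lo/d} → row (0,8) (3,7) (7,7) (7,8) (7,8) (7,8) (8,0) (8,0) (8,0)
{R/w/Lo/e} → row (0,8) (0,1) (7,7) (7,8) (7,8) (7,8) (8,0) (8,0) (8,0)
{M/z/Mid/d, M/z/Mid/e, M/z/Lo/d, M/z/Lo/e, M/w/Mid/d, M/w/Mid/e, M/w/Lo/d, M/w/Lo/e} → row (6,6) (6,6) (6,6) (7,8) (7,8) (7,8) (8,0) (8,0) (8,0)
That's 7 distinct rows out of 16 strategies.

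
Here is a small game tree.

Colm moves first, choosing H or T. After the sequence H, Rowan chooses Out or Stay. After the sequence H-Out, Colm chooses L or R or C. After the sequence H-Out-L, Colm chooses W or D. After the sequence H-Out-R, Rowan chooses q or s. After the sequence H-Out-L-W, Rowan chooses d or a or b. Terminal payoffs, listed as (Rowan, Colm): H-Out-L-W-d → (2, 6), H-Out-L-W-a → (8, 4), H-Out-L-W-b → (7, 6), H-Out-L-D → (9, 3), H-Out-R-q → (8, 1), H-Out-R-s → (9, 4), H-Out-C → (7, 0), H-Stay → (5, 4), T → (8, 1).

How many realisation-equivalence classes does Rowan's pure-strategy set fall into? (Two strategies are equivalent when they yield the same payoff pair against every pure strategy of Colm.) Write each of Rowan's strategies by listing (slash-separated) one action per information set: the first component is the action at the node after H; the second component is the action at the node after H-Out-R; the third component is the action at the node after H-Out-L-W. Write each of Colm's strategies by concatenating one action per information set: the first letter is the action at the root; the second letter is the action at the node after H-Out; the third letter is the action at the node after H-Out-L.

Rowan has 12 pure strategies: Out/q/d, Out/q/a, Out/q/b, Out/s/d, Out/s/a, Out/s/b, Stay/q/d, Stay/q/a, Stay/q/b, Stay/s/d, Stay/s/a, Stay/s/b. Columns: HLW, HLD, HRW, HRD, HCW, HCD, TLW, TLD, TRW, TRD, TCW, TCD.
{Out/q/d} → row (2,6) (9,3) (8,1) (8,1) (7,0) (7,0) (8,1) (8,1) (8,1) (8,1) (8,1) (8,1)
{Out/q/a} → row (8,4) (9,3) (8,1) (8,1) (7,0) (7,0) (8,1) (8,1) (8,1) (8,1) (8,1) (8,1)
{Out/q/b} → row (7,6) (9,3) (8,1) (8,1) (7,0) (7,0) (8,1) (8,1) (8,1) (8,1) (8,1) (8,1)
{Out/s/d} → row (2,6) (9,3) (9,4) (9,4) (7,0) (7,0) (8,1) (8,1) (8,1) (8,1) (8,1) (8,1)
{Out/s/a} → row (8,4) (9,3) (9,4) (9,4) (7,0) (7,0) (8,1) (8,1) (8,1) (8,1) (8,1) (8,1)
{Out/s/b} → row (7,6) (9,3) (9,4) (9,4) (7,0) (7,0) (8,1) (8,1) (8,1) (8,1) (8,1) (8,1)
{Stay/q/d, Stay/q/a, Stay/q/b, Stay/s/d, Stay/s/a, Stay/s/b} → row (5,4) (5,4) (5,4) (5,4) (5,4) (5,4) (8,1) (8,1) (8,1) (8,1) (8,1) (8,1)
That's 7 distinct rows out of 12 strategies.

7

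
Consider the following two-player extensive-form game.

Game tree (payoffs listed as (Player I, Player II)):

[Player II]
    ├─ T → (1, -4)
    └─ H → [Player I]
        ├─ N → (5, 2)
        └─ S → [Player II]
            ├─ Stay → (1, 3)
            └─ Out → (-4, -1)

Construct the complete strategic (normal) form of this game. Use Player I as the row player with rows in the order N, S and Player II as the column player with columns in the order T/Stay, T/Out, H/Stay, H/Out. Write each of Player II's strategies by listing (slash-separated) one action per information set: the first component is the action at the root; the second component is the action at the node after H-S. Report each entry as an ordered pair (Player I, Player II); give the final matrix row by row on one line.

       T/Stay    T/Out   H/Stay    H/Out
   N   (1,-4)   (1,-4)    (5,2)    (5,2)
   S   (1,-4)   (1,-4)    (1,3)  (-4,-1)

N: (1,-4) (1,-4) (5,2) (5,2) | S: (1,-4) (1,-4) (1,3) (-4,-1)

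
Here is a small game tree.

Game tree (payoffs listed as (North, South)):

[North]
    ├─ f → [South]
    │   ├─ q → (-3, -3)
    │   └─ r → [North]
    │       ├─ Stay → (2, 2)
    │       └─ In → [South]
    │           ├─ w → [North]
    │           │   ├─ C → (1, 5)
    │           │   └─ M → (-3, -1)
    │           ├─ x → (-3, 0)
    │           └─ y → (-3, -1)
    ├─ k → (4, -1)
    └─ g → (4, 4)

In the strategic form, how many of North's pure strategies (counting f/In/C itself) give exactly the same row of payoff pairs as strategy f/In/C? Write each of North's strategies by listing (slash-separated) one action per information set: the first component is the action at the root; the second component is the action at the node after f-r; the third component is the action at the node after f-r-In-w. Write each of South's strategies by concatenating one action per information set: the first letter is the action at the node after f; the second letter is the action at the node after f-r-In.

1

Row for f/In/C (columns qw, qx, qy, rw, rx, ry): (-3,-3) (-3,-3) (-3,-3) (1,5) (-3,0) (-3,-1).
Every one of North's information sets is on the play path for some reply by South when North follows f/In/C.
Changing the action at any of them therefore changes at least one column, so only f/In/C itself gives this row.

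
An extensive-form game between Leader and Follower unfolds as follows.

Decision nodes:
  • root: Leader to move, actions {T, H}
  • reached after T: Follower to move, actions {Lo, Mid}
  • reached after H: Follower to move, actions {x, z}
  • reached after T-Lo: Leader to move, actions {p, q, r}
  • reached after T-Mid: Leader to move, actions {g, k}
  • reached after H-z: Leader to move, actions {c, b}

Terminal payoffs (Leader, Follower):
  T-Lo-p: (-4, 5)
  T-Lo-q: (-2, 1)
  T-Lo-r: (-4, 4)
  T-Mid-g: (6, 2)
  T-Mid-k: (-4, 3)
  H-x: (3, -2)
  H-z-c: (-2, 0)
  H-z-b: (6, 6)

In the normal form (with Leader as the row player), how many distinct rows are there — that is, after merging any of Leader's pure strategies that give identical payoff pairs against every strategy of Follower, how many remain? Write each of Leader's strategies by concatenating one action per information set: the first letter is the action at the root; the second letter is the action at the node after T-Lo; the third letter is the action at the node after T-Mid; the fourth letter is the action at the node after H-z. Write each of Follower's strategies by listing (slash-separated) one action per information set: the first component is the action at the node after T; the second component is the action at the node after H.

Leader has 24 pure strategies: Tpgc, Tpgb, Tpkc, Tpkb, Tqgc, Tqgb, Tqkc, Tqkb, Trgc, Trgb, Trkc, Trkb, Hpgc, Hpgb, Hpkc, Hpkb, Hqgc, Hqgb, Hqkc, Hqkb, Hrgc, Hrgb, Hrkc, Hrkb. Columns: Lo/x, Lo/z, Mid/x, Mid/z.
{Tpgc, Tpgb} → row (-4,5) (-4,5) (6,2) (6,2)
{Tpkc, Tpkb} → row (-4,5) (-4,5) (-4,3) (-4,3)
{Tqgc, Tqgb} → row (-2,1) (-2,1) (6,2) (6,2)
{Tqkc, Tqkb} → row (-2,1) (-2,1) (-4,3) (-4,3)
{Trgc, Trgb} → row (-4,4) (-4,4) (6,2) (6,2)
{Trkc, Trkb} → row (-4,4) (-4,4) (-4,3) (-4,3)
{Hpgc, Hpkc, Hqgc, Hqkc, Hrgc, Hrkc} → row (3,-2) (-2,0) (3,-2) (-2,0)
{Hpgb, Hpkb, Hqgb, Hqkb, Hrgb, Hrkb} → row (3,-2) (6,6) (3,-2) (6,6)
That's 8 distinct rows out of 24 strategies.

8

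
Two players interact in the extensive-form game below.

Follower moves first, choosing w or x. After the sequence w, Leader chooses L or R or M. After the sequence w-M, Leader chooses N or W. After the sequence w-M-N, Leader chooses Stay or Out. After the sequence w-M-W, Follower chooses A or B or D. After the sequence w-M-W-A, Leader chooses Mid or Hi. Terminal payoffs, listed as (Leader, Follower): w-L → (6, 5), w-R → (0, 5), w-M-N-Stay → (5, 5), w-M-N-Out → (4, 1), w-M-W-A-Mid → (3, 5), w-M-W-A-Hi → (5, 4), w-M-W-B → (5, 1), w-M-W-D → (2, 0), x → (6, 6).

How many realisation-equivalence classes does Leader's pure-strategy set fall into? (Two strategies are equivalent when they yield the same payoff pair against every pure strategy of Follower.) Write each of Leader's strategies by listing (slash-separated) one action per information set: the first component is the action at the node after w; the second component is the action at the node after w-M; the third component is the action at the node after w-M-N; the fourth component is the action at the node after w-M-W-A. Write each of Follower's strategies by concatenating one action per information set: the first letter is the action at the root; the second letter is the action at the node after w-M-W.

Leader has 24 pure strategies: L/N/Stay/Mid, L/N/Stay/Hi, L/N/Out/Mid, L/N/Out/Hi, L/W/Stay/Mid, L/W/Stay/Hi, L/W/Out/Mid, L/W/Out/Hi, R/N/Stay/Mid, R/N/Stay/Hi, R/N/Out/Mid, R/N/Out/Hi, R/W/Stay/Mid, R/W/Stay/Hi, R/W/Out/Mid, R/W/Out/Hi, M/N/Stay/Mid, M/N/Stay/Hi, M/N/Out/Mid, M/N/Out/Hi, M/W/Stay/Mid, M/W/Stay/Hi, M/W/Out/Mid, M/W/Out/Hi. Columns: wA, wB, wD, xA, xB, xD.
{L/N/Stay/Mid, L/N/Stay/Hi, L/N/Out/Mid, L/N/Out/Hi, L/W/Stay/Mid, L/W/Stay/Hi, L/W/Out/Mid, L/W/Out/Hi} → row (6,5) (6,5) (6,5) (6,6) (6,6) (6,6)
{R/N/Stay/Mid, R/N/Stay/Hi, R/N/Out/Mid, R/N/Out/Hi, R/W/Stay/Mid, R/W/Stay/Hi, R/W/Out/Mid, R/W/Out/Hi} → row (0,5) (0,5) (0,5) (6,6) (6,6) (6,6)
{M/N/Stay/Mid, M/N/Stay/Hi} → row (5,5) (5,5) (5,5) (6,6) (6,6) (6,6)
{M/N/Out/Mid, M/N/Out/Hi} → row (4,1) (4,1) (4,1) (6,6) (6,6) (6,6)
{M/W/Stay/Mid, M/W/Out/Mid} → row (3,5) (5,1) (2,0) (6,6) (6,6) (6,6)
{M/W/Stay/Hi, M/W/Out/Hi} → row (5,4) (5,1) (2,0) (6,6) (6,6) (6,6)
That's 6 distinct rows out of 24 strategies.

6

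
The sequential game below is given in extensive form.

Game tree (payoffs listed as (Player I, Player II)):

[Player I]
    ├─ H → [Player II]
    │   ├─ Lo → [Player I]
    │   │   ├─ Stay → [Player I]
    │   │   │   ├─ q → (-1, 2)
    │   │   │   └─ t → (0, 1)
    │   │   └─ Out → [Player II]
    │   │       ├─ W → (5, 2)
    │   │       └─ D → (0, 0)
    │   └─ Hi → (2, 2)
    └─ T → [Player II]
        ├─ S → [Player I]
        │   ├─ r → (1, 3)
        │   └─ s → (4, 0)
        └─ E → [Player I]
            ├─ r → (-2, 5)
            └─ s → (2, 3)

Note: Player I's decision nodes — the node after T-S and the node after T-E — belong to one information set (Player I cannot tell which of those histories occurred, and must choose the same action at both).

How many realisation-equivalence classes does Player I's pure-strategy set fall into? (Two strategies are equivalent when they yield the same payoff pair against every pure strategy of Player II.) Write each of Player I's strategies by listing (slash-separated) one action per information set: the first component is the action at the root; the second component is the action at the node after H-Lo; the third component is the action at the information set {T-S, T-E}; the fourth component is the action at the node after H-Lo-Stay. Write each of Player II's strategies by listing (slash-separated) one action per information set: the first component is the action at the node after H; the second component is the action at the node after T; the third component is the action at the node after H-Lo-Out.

Player I has 16 pure strategies: H/Stay/r/q, H/Stay/r/t, H/Stay/s/q, H/Stay/s/t, H/Out/r/q, H/Out/r/t, H/Out/s/q, H/Out/s/t, T/Stay/r/q, T/Stay/r/t, T/Stay/s/q, T/Stay/s/t, T/Out/r/q, T/Out/r/t, T/Out/s/q, T/Out/s/t. Columns: Lo/S/W, Lo/S/D, Lo/E/W, Lo/E/D, Hi/S/W, Hi/S/D, Hi/E/W, Hi/E/D.
{H/Stay/r/q, H/Stay/s/q} → row (-1,2) (-1,2) (-1,2) (-1,2) (2,2) (2,2) (2,2) (2,2)
{H/Stay/r/t, H/Stay/s/t} → row (0,1) (0,1) (0,1) (0,1) (2,2) (2,2) (2,2) (2,2)
{H/Out/r/q, H/Out/r/t, H/Out/s/q, H/Out/s/t} → row (5,2) (0,0) (5,2) (0,0) (2,2) (2,2) (2,2) (2,2)
{T/Stay/r/q, T/Stay/r/t, T/Out/r/q, T/Out/r/t} → row (1,3) (1,3) (-2,5) (-2,5) (1,3) (1,3) (-2,5) (-2,5)
{T/Stay/s/q, T/Stay/s/t, T/Out/s/q, T/Out/s/t} → row (4,0) (4,0) (2,3) (2,3) (4,0) (4,0) (2,3) (2,3)
That's 5 distinct rows out of 16 strategies.

5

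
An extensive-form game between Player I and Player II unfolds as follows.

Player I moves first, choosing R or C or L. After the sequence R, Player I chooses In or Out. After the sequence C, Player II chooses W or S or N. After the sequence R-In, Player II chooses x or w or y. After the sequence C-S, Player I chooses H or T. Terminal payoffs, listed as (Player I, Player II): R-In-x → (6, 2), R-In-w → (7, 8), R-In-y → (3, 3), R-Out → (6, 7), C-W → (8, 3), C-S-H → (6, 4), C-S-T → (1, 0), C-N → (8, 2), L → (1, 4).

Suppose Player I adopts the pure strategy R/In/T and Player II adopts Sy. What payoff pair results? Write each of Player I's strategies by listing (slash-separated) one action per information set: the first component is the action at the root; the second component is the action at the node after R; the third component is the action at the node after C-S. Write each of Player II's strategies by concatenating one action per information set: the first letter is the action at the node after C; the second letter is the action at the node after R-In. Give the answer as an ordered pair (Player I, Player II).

Trace the play path from the root:
  Player I plays R
  Player I plays In at [R]
  Player II plays y at [R-In]
→ terminal payoff (3, 3).
(Player I's choice at the node after C-S is never reached on this path, so it doesn't affect the outcome.)

(3, 3)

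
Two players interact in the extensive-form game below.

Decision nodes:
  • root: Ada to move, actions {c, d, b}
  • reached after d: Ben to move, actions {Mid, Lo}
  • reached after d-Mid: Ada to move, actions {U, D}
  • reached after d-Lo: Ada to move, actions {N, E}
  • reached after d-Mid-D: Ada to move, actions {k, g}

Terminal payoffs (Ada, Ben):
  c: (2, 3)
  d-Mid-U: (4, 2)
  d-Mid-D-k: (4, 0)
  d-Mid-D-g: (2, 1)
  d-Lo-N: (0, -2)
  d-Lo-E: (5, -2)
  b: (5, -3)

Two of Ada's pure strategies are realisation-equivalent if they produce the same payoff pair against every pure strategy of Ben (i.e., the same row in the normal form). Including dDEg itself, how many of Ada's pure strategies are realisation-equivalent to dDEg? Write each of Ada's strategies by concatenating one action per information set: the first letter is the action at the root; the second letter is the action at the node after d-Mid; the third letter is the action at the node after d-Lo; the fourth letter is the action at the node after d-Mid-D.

Row for dDEg (columns Mid, Lo): (2,1) (5,-2).
Every one of Ada's information sets is on the play path for some reply by Ben when Ada follows dDEg.
Changing the action at any of them therefore changes at least one column, so only dDEg itself gives this row.

1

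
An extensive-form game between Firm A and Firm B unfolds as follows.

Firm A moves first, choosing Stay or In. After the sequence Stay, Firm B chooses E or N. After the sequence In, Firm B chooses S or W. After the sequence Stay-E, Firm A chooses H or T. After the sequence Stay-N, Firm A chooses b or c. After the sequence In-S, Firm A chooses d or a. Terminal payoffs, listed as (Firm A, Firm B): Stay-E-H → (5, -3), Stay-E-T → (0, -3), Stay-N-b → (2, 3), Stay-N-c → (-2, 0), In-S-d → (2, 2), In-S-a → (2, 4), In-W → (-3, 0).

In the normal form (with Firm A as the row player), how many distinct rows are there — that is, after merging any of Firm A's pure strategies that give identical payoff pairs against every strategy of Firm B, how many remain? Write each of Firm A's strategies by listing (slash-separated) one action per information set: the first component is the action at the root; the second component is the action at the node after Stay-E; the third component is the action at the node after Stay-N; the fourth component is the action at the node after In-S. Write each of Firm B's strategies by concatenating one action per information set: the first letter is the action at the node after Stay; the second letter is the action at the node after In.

Firm A has 16 pure strategies: Stay/H/b/d, Stay/H/b/a, Stay/H/c/d, Stay/H/c/a, Stay/T/b/d, Stay/T/b/a, Stay/T/c/d, Stay/T/c/a, In/H/b/d, In/H/b/a, In/H/c/d, In/H/c/a, In/T/b/d, In/T/b/a, In/T/c/d, In/T/c/a. Columns: ES, EW, NS, NW.
{Stay/H/b/d, Stay/H/b/a} → row (5,-3) (5,-3) (2,3) (2,3)
{Stay/H/c/d, Stay/H/c/a} → row (5,-3) (5,-3) (-2,0) (-2,0)
{Stay/T/b/d, Stay/T/b/a} → row (0,-3) (0,-3) (2,3) (2,3)
{Stay/T/c/d, Stay/T/c/a} → row (0,-3) (0,-3) (-2,0) (-2,0)
{In/H/b/d, In/H/c/d, In/T/b/d, In/T/c/d} → row (2,2) (-3,0) (2,2) (-3,0)
{In/H/b/a, In/H/c/a, In/T/b/a, In/T/c/a} → row (2,4) (-3,0) (2,4) (-3,0)
That's 6 distinct rows out of 16 strategies.

6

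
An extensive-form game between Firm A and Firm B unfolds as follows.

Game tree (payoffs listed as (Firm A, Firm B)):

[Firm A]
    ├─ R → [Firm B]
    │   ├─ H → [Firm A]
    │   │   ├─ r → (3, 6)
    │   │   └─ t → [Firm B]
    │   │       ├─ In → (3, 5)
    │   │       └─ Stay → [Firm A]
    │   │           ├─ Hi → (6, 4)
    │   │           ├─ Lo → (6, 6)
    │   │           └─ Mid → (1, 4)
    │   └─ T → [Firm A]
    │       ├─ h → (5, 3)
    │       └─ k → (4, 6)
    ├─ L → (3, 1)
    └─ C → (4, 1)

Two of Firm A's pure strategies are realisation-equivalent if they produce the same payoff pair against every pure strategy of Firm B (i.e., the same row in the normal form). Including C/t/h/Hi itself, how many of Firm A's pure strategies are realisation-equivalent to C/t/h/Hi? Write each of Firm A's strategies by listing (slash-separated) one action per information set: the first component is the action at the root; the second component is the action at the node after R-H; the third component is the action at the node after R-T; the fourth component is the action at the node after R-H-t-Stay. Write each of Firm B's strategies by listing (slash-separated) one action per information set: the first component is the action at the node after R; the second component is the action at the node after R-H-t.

Row for C/t/h/Hi (columns H/In, H/Stay, T/In, T/Stay): (4,1) (4,1) (4,1) (4,1).
Under C/t/h/Hi, Firm A's choice at the node after R-H and at the node after R-T and at the node after R-H-t-Stay can never be reached regardless of what Firm B does, so varying those choices leaves every outcome unchanged.
Holding the reachable choices fixed and varying the unreachable ones freely already gives 2 × 2 × 3 = 12 equivalent strategies.
No other strategy reproduces this row, so those 12 are the full class: C/r/h/Hi, C/r/h/Lo, C/r/h/Mid, C/r/k/Hi, C/r/k/Lo, C/r/k/Mid, C/t/h/Hi, C/t/h/Lo, C/t/h/Mid, C/t/k/Hi, C/t/k/Lo, C/t/k/Mid.

12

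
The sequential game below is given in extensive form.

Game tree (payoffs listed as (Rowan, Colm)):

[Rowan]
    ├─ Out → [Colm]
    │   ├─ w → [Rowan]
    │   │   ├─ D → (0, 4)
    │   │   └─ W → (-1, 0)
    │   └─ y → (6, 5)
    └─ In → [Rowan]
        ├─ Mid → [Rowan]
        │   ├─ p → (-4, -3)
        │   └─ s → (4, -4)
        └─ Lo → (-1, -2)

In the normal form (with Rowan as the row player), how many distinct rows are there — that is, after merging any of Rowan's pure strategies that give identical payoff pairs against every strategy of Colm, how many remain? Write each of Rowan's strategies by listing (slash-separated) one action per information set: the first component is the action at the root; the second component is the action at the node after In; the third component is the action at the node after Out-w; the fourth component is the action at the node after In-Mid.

Rowan has 16 pure strategies: Out/Mid/D/p, Out/Mid/D/s, Out/Mid/W/p, Out/Mid/W/s, Out/Lo/D/p, Out/Lo/D/s, Out/Lo/W/p, Out/Lo/W/s, In/Mid/D/p, In/Mid/D/s, In/Mid/W/p, In/Mid/W/s, In/Lo/D/p, In/Lo/D/s, In/Lo/W/p, In/Lo/W/s. Columns: w, y.
{Out/Mid/D/p, Out/Mid/D/s, Out/Lo/D/p, Out/Lo/D/s} → row (0,4) (6,5)
{Out/Mid/W/p, Out/Mid/W/s, Out/Lo/W/p, Out/Lo/W/s} → row (-1,0) (6,5)
{In/Mid/D/p, In/Mid/W/p} → row (-4,-3) (-4,-3)
{In/Mid/D/s, In/Mid/W/s} → row (4,-4) (4,-4)
{In/Lo/D/p, In/Lo/D/s, In/Lo/W/p, In/Lo/W/s} → row (-1,-2) (-1,-2)
That's 5 distinct rows out of 16 strategies.

5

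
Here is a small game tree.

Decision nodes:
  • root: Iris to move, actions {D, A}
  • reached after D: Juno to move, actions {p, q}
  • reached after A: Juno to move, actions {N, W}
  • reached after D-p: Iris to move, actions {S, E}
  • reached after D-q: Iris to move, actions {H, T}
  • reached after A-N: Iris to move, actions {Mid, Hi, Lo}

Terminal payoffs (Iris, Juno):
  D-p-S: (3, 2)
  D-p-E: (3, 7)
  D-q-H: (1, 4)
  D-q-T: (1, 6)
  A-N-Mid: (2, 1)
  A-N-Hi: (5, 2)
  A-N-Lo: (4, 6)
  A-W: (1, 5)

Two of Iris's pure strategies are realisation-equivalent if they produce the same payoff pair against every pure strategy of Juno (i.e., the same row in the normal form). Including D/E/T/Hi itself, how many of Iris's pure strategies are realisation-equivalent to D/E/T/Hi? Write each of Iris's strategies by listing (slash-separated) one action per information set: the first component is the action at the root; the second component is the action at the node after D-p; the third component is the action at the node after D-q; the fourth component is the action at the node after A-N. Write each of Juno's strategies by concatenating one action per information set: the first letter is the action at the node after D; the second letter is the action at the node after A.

Row for D/E/T/Hi (columns pN, pW, qN, qW): (3,7) (3,7) (1,6) (1,6).
Under D/E/T/Hi, Iris's choice at the node after A-N can never be reached regardless of what Juno does, so varying those choices leaves every outcome unchanged.
Holding the reachable choices fixed and varying the unreachable one freely already gives 3 equivalent strategies.
No other strategy reproduces this row, so those 3 are the full class: D/E/T/Mid, D/E/T/Hi, D/E/T/Lo.

3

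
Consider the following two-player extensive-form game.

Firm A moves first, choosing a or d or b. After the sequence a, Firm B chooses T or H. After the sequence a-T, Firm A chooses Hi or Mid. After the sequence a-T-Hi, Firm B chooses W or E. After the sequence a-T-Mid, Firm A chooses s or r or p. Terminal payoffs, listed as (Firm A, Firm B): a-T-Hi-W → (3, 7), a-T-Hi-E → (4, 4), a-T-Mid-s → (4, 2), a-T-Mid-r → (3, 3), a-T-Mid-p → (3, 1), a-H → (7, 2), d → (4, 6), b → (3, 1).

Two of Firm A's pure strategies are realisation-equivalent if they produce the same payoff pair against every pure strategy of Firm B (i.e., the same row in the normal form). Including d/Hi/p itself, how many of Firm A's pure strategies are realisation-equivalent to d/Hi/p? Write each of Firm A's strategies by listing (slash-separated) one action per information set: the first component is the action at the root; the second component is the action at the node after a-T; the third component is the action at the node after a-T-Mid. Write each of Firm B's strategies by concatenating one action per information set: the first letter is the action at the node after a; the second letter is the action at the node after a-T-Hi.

Row for d/Hi/p (columns TW, TE, HW, HE): (4,6) (4,6) (4,6) (4,6).
Under d/Hi/p, Firm A's choice at the node after a-T and at the node after a-T-Mid can never be reached regardless of what Firm B does, so varying those choices leaves every outcome unchanged.
Holding the reachable choices fixed and varying the unreachable ones freely already gives 2 × 3 = 6 equivalent strategies.
No other strategy reproduces this row, so those 6 are the full class: d/Hi/s, d/Hi/r, d/Hi/p, d/Mid/s, d/Mid/r, d/Mid/p.

6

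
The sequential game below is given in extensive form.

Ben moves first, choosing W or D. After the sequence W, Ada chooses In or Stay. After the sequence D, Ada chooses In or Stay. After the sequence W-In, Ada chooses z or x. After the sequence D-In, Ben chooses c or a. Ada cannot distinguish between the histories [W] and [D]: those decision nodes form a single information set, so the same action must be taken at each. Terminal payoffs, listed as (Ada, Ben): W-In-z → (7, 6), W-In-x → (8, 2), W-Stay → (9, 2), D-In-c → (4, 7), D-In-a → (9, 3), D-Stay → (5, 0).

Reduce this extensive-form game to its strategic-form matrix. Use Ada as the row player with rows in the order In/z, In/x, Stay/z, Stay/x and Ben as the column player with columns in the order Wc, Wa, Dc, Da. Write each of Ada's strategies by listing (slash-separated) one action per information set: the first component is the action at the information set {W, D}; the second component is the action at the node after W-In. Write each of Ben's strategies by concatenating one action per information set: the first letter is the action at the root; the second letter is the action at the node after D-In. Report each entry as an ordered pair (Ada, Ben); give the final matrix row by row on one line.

             Wc       Wa       Dc       Da
  In/z    (7,6)    (7,6)    (4,7)    (9,3)
  In/x    (8,2)    (8,2)    (4,7)    (9,3)
Stay/z    (9,2)    (9,2)    (5,0)    (5,0)
Stay/x    (9,2)    (9,2)    (5,0)    (5,0)

In/z: (7,6) (7,6) (4,7) (9,3) | In/x: (8,2) (8,2) (4,7) (9,3) | Stay/z: (9,2) (9,2) (5,0) (5,0) | Stay/x: (9,2) (9,2) (5,0) (5,0)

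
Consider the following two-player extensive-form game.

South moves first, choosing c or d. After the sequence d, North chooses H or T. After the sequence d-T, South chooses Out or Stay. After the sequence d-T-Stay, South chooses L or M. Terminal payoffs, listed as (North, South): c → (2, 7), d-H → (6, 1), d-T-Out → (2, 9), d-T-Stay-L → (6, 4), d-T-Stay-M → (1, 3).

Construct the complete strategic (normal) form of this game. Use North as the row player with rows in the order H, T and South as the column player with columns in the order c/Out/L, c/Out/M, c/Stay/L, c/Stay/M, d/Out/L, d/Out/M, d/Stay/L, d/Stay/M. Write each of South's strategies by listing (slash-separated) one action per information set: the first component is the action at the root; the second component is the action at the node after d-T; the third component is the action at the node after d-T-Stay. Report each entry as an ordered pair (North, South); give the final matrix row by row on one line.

Row H: c/Out/L→(2,7), c/Out/M→(2,7), c/Stay/L→(2,7), c/Stay/M→(2,7), d/Out/L→(6,1), d/Out/M→(6,1), d/Stay/L→(6,1), d/Stay/M→(6,1)
Row T: c/Out/L→(2,7), c/Out/M→(2,7), c/Stay/L→(2,7), c/Stay/M→(2,7), d/Out/L→(2,9), d/Out/M→(2,9), d/Stay/L→(6,4), d/Stay/M→(1,3)

H: (2,7) (2,7) (2,7) (2,7) (6,1) (6,1) (6,1) (6,1) | T: (2,7) (2,7) (2,7) (2,7) (2,9) (2,9) (6,4) (1,3)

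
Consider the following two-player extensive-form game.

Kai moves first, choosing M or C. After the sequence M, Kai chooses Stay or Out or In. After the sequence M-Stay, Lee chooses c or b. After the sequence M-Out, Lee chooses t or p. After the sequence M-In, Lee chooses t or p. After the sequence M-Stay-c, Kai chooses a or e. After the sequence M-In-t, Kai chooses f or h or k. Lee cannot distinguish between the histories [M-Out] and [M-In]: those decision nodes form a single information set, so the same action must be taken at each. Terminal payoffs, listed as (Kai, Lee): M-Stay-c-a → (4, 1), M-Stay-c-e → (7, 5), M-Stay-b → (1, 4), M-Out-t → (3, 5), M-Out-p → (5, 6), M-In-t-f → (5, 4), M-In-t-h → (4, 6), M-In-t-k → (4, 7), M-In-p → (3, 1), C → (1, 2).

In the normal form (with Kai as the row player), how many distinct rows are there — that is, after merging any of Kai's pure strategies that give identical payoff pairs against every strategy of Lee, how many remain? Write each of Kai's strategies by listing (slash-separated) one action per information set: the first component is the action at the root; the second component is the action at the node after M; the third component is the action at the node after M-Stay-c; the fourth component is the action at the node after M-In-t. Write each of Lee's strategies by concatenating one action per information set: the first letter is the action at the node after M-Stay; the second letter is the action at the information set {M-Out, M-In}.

Kai has 36 pure strategies: M/Stay/a/f, M/Stay/a/h, M/Stay/a/k, M/Stay/e/f, M/Stay/e/h, M/Stay/e/k, M/Out/a/f, M/Out/a/h, M/Out/a/k, M/Out/e/f, M/Out/e/h, M/Out/e/k, M/In/a/f, M/In/a/h, M/In/a/k, M/In/e/f, M/In/e/h, M/In/e/k, C/Stay/a/f, C/Stay/a/h, C/Stay/a/k, C/Stay/e/f, C/Stay/e/h, C/Stay/e/k, C/Out/a/f, C/Out/a/h, C/Out/a/k, C/Out/e/f, C/Out/e/h, C/Out/e/k, C/In/a/f, C/In/a/h, C/In/a/k, C/In/e/f, C/In/e/h, C/In/e/k. Columns: ct, cp, bt, bp.
{M/Stay/a/f, M/Stay/a/h, M/Stay/a/k} → row (4,1) (4,1) (1,4) (1,4)
{M/Stay/e/f, M/Stay/e/h, M/Stay/e/k} → row (7,5) (7,5) (1,4) (1,4)
{M/Out/a/f, M/Out/a/h, M/Out/a/k, M/Out/e/f, M/Out/e/h, M/Out/e/k} → row (3,5) (5,6) (3,5) (5,6)
{M/In/a/f, M/In/e/f} → row (5,4) (3,1) (5,4) (3,1)
{M/In/a/h, M/In/e/h} → row (4,6) (3,1) (4,6) (3,1)
{M/In/a/k, M/In/e/k} → row (4,7) (3,1) (4,7) (3,1)
{C/Stay/a/f, C/Stay/a/h, C/Stay/a/k, C/Stay/e/f, C/Stay/e/h, C/Stay/e/k, C/Out/a/f, C/Out/a/h, C/Out/a/k, C/Out/e/f, C/Out/e/h, C/Out/e/k, C/In/a/f, C/In/a/h, C/In/a/k, C/In/e/f, C/In/e/h, C/In/e/k} → row (1,2) (1,2) (1,2) (1,2)
That's 7 distinct rows out of 36 strategies.

7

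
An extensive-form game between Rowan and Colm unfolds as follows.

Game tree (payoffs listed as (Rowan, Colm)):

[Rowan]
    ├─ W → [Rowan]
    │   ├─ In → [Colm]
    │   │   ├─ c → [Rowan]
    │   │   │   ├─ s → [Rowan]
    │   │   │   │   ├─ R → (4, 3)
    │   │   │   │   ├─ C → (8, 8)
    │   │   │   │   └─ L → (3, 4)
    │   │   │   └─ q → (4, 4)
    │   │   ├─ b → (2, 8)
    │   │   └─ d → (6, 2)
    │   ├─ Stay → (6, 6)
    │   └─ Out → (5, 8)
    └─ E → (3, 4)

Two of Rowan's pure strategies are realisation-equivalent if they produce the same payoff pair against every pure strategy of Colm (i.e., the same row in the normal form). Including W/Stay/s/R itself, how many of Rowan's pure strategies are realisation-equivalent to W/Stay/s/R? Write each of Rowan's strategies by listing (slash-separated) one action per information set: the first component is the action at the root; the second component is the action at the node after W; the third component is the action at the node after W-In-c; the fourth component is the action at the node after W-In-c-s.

Row for W/Stay/s/R (columns c, b, d): (6,6) (6,6) (6,6).
Under W/Stay/s/R, Rowan's choice at the node after W-In-c and at the node after W-In-c-s can never be reached regardless of what Colm does, so varying those choices leaves every outcome unchanged.
Holding the reachable choices fixed and varying the unreachable ones freely already gives 2 × 3 = 6 equivalent strategies.
No other strategy reproduces this row, so those 6 are the full class: W/Stay/s/R, W/Stay/s/C, W/Stay/s/L, W/Stay/q/R, W/Stay/q/C, W/Stay/q/L.

6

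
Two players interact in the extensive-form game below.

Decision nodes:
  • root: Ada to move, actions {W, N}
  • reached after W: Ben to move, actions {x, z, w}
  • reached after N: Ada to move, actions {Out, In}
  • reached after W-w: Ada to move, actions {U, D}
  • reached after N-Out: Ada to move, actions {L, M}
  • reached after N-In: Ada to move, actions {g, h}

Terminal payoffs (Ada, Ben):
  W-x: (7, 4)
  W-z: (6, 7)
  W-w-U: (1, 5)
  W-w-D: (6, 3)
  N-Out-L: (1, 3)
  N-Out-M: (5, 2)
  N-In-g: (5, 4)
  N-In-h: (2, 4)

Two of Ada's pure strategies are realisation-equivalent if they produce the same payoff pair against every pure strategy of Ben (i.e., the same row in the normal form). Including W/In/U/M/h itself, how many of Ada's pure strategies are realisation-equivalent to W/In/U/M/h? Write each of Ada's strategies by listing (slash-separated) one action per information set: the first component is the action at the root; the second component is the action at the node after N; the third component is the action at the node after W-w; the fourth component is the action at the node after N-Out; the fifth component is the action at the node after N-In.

Row for W/In/U/M/h (columns x, z, w): (7,4) (6,7) (1,5).
Under W/In/U/M/h, Ada's choice at the node after N and at the node after N-Out and at the node after N-In can never be reached regardless of what Ben does, so varying those choices leaves every outcome unchanged.
Holding the reachable choices fixed and varying the unreachable ones freely already gives 2 × 2 × 2 = 8 equivalent strategies.
No other strategy reproduces this row, so those 8 are the full class: W/Out/U/L/g, W/Out/U/L/h, W/Out/U/M/g, W/Out/U/M/h, W/In/U/L/g, W/In/U/L/h, W/In/U/M/g, W/In/U/M/h.

8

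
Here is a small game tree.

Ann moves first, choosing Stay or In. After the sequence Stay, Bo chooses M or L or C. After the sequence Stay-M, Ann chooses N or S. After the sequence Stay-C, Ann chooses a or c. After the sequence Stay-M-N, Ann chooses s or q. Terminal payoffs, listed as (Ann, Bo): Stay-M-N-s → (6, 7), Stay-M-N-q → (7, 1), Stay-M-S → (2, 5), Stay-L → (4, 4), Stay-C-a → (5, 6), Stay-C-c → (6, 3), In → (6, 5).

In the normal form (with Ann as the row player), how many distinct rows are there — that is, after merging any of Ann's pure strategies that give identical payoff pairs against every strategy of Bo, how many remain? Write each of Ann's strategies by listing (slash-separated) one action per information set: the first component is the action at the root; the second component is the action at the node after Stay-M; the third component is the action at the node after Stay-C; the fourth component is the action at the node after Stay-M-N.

7

Ann has 16 pure strategies: Stay/N/a/s, Stay/N/a/q, Stay/N/c/s, Stay/N/c/q, Stay/S/a/s, Stay/S/a/q, Stay/S/c/s, Stay/S/c/q, In/N/a/s, In/N/a/q, In/N/c/s, In/N/c/q, In/S/a/s, In/S/a/q, In/S/c/s, In/S/c/q. Columns: M, L, C.
{Stay/N/a/s} → row (6,7) (4,4) (5,6)
{Stay/N/a/q} → row (7,1) (4,4) (5,6)
{Stay/N/c/s} → row (6,7) (4,4) (6,3)
{Stay/N/c/q} → row (7,1) (4,4) (6,3)
{Stay/S/a/s, Stay/S/a/q} → row (2,5) (4,4) (5,6)
{Stay/S/c/s, Stay/S/c/q} → row (2,5) (4,4) (6,3)
{In/N/a/s, In/N/a/q, In/N/c/s, In/N/c/q, In/S/a/s, In/S/a/q, In/S/c/s, In/S/c/q} → row (6,5) (6,5) (6,5)
That's 7 distinct rows out of 16 strategies.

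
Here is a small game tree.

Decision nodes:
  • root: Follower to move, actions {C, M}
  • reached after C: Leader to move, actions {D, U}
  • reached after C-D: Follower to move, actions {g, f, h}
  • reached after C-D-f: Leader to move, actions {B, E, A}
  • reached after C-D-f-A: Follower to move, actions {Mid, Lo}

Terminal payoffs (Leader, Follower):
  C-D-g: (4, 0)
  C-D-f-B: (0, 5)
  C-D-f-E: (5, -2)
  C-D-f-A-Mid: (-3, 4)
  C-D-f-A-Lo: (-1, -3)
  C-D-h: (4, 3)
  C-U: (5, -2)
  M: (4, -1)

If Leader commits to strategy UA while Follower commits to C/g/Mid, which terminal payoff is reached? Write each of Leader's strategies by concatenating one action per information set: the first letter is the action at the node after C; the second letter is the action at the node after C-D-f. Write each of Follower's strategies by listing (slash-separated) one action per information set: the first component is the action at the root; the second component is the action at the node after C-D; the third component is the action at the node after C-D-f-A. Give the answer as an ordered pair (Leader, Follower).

Trace the play path from the root:
  Follower plays C
  Leader plays U at [C]
→ terminal payoff (5, -2).
(Leader's choice at the node after C-D-f is never reached on this path, so it doesn't affect the outcome.)

(5, -2)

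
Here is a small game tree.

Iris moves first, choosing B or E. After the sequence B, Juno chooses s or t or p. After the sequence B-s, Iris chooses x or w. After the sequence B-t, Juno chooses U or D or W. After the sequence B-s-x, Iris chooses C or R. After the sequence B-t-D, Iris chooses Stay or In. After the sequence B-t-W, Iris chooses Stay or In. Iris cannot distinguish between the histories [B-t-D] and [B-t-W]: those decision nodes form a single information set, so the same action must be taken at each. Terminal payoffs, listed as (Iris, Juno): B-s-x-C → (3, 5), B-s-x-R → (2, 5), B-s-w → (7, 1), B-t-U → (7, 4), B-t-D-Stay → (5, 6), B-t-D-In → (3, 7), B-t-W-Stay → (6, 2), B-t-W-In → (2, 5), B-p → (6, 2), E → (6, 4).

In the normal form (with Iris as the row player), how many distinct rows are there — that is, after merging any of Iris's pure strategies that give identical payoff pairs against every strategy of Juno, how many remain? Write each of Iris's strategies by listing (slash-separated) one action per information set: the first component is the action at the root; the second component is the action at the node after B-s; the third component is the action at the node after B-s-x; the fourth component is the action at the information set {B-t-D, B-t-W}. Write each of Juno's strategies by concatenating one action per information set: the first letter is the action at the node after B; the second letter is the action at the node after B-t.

7

Iris has 16 pure strategies: B/x/C/Stay, B/x/C/In, B/x/R/Stay, B/x/R/In, B/w/C/Stay, B/w/C/In, B/w/R/Stay, B/w/R/In, E/x/C/Stay, E/x/C/In, E/x/R/Stay, E/x/R/In, E/w/C/Stay, E/w/C/In, E/w/R/Stay, E/w/R/In. Columns: sU, sD, sW, tU, tD, tW, pU, pD, pW.
{B/x/C/Stay} → row (3,5) (3,5) (3,5) (7,4) (5,6) (6,2) (6,2) (6,2) (6,2)
{B/x/C/In} → row (3,5) (3,5) (3,5) (7,4) (3,7) (2,5) (6,2) (6,2) (6,2)
{B/x/R/Stay} → row (2,5) (2,5) (2,5) (7,4) (5,6) (6,2) (6,2) (6,2) (6,2)
{B/x/R/In} → row (2,5) (2,5) (2,5) (7,4) (3,7) (2,5) (6,2) (6,2) (6,2)
{B/w/C/Stay, B/w/R/Stay} → row (7,1) (7,1) (7,1) (7,4) (5,6) (6,2) (6,2) (6,2) (6,2)
{B/w/C/In, B/w/R/In} → row (7,1) (7,1) (7,1) (7,4) (3,7) (2,5) (6,2) (6,2) (6,2)
{E/x/C/Stay, E/x/C/In, E/x/R/Stay, E/x/R/In, E/w/C/Stay, E/w/C/In, E/w/R/Stay, E/w/R/In} → row (6,4) (6,4) (6,4) (6,4) (6,4) (6,4) (6,4) (6,4) (6,4)
That's 7 distinct rows out of 16 strategies.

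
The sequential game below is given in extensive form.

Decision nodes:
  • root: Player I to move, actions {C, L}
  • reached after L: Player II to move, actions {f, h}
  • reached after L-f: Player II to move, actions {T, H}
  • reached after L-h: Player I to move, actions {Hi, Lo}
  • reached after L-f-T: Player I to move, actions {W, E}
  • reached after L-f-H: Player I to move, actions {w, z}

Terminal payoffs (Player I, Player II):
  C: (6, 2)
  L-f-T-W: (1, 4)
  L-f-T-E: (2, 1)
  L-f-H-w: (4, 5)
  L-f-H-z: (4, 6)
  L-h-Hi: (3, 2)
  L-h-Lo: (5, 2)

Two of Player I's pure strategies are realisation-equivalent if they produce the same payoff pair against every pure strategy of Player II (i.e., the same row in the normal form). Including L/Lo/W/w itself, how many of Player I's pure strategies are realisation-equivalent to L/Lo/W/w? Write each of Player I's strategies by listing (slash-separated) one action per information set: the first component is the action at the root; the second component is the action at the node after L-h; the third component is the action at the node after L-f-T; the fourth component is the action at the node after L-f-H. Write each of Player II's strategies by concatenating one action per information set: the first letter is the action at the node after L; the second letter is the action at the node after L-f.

Row for L/Lo/W/w (columns fT, fH, hT, hH): (1,4) (4,5) (5,2) (5,2).
Every one of Player I's information sets is on the play path for some reply by Player II when Player I follows L/Lo/W/w.
Changing the action at any of them therefore changes at least one column, so only L/Lo/W/w itself gives this row.

1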